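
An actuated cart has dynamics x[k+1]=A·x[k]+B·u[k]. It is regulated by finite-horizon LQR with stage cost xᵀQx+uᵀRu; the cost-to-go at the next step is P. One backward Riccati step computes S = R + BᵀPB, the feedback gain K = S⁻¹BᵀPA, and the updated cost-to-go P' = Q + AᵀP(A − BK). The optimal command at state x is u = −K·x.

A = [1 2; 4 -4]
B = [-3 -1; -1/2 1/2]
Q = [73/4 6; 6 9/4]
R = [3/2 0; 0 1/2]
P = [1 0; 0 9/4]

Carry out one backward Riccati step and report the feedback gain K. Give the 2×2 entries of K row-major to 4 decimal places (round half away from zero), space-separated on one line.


BᵀP = [-3.0000 -1.1250; -1.0000 1.1250]
S = R + BᵀPB = [3/2 0; 0 1/2] + [9.5625 2.4375; 2.4375 1.5625] = [11.0625 2.4375; 2.4375 2.0625]
BᵀPA = [-7.5000 -1.5000; 3.5000 -6.5000]
K = S⁻¹·BᵀPA = [-1.4222 0.7556; 3.3778 -4.0444]
A−BK = [0.1111 0.2222; 1.6000 -1.6000]
AᵀP(A−BK) = [14.5111 -14.1778; -14.1778 14.8444]
P' = Q + AᵀP(A−BK) = [32.7611 -8.1778; -8.1778 17.0944]
tr(P') = 49.8556

-1.4222 0.7556 3.3778 -4.0444


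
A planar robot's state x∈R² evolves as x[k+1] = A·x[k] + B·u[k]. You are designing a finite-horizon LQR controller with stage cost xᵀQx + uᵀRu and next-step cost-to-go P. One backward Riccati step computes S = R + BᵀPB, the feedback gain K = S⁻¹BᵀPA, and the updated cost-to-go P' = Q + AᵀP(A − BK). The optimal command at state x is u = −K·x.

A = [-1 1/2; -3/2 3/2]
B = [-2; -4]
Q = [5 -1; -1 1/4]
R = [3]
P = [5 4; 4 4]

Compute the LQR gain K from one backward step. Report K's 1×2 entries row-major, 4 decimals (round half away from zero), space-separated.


0.4106 -0.3245

BᵀP = [-26.0000 -24.0000]
S = R + BᵀPB = [3] + [148.0000] = [151.0000]
BᵀPA = [62.0000 -49.0000]
K = S⁻¹·BᵀPA = [0.4106 -0.3245]
A−BK = [-0.1788 -0.1490; 0.1424 0.2020]
AᵀP(A−BK) = [0.5430 -0.3808; -0.3808 0.3493]
P' = Q + AᵀP(A−BK) = [5.5430 -1.3808; -1.3808 0.5993]
tr(P') = 6.1424


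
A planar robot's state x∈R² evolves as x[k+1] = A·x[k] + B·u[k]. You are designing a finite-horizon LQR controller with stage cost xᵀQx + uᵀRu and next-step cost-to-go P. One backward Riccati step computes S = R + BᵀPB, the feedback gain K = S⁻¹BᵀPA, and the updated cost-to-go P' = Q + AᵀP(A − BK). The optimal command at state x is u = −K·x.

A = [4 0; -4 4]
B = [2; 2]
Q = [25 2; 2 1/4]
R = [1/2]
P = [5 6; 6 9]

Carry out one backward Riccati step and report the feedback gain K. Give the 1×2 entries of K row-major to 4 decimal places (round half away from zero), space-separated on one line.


-0.3062 1.1483

BᵀP = [22.0000 30.0000]
S = R + BᵀPB = [1/2] + [104.0000] = [104.5000]
BᵀPA = [-32.0000 120.0000]
K = S⁻¹·BᵀPA = [-0.3062 1.1483]
A−BK = [4.6124 -2.2967; -3.3876 1.7033]
AᵀP(A−BK) = [22.2010 -11.2536; -11.2536 6.2010]
P' = Q + AᵀP(A−BK) = [47.2010 -9.2536; -9.2536 6.4510]
tr(P') = 53.6519


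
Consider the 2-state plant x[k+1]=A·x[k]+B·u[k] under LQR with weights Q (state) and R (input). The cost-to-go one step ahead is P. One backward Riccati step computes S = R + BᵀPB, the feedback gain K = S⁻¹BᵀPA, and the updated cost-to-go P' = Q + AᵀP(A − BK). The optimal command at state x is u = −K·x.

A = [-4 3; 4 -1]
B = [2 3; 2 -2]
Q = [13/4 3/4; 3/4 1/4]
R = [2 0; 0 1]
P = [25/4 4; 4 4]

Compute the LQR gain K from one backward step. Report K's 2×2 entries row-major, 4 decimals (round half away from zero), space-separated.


BᵀP = [20.5000 16.0000; 10.7500 4.0000]
S = R + BᵀPB = [2 0; 0 1] + [73.0000 29.5000; 29.5000 24.2500] = [75.0000 29.5000; 29.5000 25.2500]
BᵀPA = [-18.0000 45.5000; -27.0000 28.2500]
K = S⁻¹·BᵀPA = [0.3341 0.3083; -1.4597 0.7587]
A−BK = [-0.2892 0.1075; 0.4123 -0.0992]
AᵀP(A−BK) = [2.6028 -0.9673; -0.9673 0.7919]
P' = Q + AᵀP(A−BK) = [5.8528 -0.2173; -0.2173 1.0419]
tr(P') = 6.8947

0.3341 0.3083 -1.4597 0.7587


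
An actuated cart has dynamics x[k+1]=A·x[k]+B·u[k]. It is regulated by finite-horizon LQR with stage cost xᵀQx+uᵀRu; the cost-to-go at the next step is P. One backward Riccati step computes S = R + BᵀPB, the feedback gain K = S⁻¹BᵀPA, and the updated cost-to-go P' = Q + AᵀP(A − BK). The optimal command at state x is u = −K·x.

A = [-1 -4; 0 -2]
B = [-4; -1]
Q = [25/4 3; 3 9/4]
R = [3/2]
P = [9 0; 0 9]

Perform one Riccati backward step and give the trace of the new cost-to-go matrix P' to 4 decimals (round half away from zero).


19.2476

BᵀP = [-36.0000 -9.0000]
S = R + BᵀPB = [3/2] + [153.0000] = [154.5000]
BᵀPA = [36.0000 162.0000]
K = S⁻¹·BᵀPA = [0.2330 1.0485]
A−BK = [-0.0680 0.1942; 0.2330 -0.9515]
AᵀP(A−BK) = [0.6117 -1.7476; -1.7476 10.1359]
P' = Q + AᵀP(A−BK) = [6.8617 1.2524; 1.2524 12.3859]
tr(P') = 19.2476


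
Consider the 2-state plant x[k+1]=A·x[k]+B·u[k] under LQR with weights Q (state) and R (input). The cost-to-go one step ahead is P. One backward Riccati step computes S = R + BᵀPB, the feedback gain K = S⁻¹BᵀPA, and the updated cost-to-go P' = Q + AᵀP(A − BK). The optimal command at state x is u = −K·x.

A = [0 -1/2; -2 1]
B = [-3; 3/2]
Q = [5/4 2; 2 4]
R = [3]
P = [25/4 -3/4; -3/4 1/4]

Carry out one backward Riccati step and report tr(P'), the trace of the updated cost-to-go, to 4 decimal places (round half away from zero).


BᵀP = [-19.8750 2.6250]
S = R + BᵀPB = [3] + [63.5625] = [66.5625]
BᵀPA = [-5.2500 12.5625]
K = S⁻¹·BᵀPA = [-0.0789 0.1887]
A−BK = [-0.2366 0.0662; -1.8817 0.7169]
AᵀP(A−BK) = [0.5859 -0.2592; -0.2592 0.1915]
P' = Q + AᵀP(A−BK) = [1.8359 1.7408; 1.7408 4.1915]
tr(P') = 6.0275

6.0275


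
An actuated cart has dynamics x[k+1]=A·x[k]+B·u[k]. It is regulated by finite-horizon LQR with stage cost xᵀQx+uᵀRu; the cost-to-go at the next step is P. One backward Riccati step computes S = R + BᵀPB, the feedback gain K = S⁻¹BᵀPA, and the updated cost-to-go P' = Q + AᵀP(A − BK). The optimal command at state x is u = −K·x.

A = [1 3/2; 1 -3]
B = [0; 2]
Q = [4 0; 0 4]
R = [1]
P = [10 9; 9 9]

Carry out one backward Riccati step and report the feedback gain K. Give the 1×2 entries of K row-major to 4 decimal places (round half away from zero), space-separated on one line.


0.9730 -0.7297

BᵀP = [18.0000 18.0000]
S = R + BᵀPB = [1] + [36.0000] = [37.0000]
BᵀPA = [36.0000 -27.0000]
K = S⁻¹·BᵀPA = [0.9730 -0.7297]
A−BK = [1.0000 1.5000; -0.9459 -1.5405]
AᵀP(A−BK) = [1.9730 0.7703; 0.7703 2.7973]
P' = Q + AᵀP(A−BK) = [5.9730 0.7703; 0.7703 6.7973]
tr(P') = 12.7703


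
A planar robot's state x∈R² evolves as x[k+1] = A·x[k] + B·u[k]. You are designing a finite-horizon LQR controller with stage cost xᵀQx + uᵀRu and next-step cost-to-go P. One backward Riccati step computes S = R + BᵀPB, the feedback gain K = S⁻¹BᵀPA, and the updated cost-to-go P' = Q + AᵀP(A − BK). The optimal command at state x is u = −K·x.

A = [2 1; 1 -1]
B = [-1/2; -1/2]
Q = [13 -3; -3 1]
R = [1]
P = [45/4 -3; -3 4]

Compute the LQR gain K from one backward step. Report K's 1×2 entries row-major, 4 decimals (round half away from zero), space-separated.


BᵀP = [-4.1250 -0.5000]
S = R + BᵀPB = [1] + [2.3125] = [3.3125]
BᵀPA = [-8.7500 -3.6250]
K = S⁻¹·BᵀPA = [-2.6415 -1.0943]
A−BK = [0.6792 0.4528; -0.3208 -1.5472]
AᵀP(A−BK) = [13.8868 11.9245; 11.9245 17.2830]
P' = Q + AᵀP(A−BK) = [26.8868 8.9245; 8.9245 18.2830]
tr(P') = 45.1698

-2.6415 -1.0943


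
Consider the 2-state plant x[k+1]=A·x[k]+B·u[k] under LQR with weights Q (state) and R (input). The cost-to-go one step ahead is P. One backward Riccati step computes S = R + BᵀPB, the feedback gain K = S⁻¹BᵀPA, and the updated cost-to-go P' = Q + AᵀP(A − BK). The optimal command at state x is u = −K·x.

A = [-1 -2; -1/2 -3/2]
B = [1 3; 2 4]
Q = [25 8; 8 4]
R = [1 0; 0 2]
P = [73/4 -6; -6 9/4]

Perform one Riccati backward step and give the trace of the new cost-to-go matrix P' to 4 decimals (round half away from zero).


BᵀP = [6.2500 -1.5000; 30.7500 -9.0000]
S = R + BᵀPB = [1 0; 0 2] + [3.2500 12.7500; 12.7500 56.2500] = [4.2500 12.7500; 12.7500 58.2500]
BᵀPA = [-5.5000 -10.2500; -26.2500 -48.0000]
K = S⁻¹·BᵀPA = [0.1684 0.1757; -0.4875 -0.8625]
A−BK = [0.2941 0.4118; 1.1132 1.5985]
AᵀP(A−BK) = [0.9417 1.5134; 1.5134 2.4638]
P' = Q + AᵀP(A−BK) = [25.9417 9.5134; 9.5134 6.4638]
tr(P') = 32.4055

32.4055


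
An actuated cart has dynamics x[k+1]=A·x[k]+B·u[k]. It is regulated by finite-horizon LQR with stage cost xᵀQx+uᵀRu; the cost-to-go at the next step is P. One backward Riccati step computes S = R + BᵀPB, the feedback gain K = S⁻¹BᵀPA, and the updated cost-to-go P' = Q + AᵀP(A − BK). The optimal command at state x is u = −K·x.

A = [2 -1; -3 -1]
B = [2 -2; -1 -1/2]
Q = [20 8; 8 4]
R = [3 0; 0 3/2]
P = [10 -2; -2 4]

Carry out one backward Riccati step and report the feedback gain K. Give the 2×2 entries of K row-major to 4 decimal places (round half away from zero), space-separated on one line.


1.6580 0.2725 0.5797 0.7246

BᵀP = [22.0000 -8.0000; -19.0000 2.0000]
S = R + BᵀPB = [3 0; 0 3/2] + [52.0000 -40.0000; -40.0000 37.0000] = [55.0000 -40.0000; -40.0000 38.5000]
BᵀPA = [68.0000 -14.0000; -44.0000 17.0000]
K = S⁻¹·BᵀPA = [1.6580 0.2725; 0.5797 0.7246]
A−BK = [-0.1565 -0.0957; -1.0522 -0.3652]
AᵀP(A−BK) = [12.7652 3.3565; 3.3565 1.4957]
P' = Q + AᵀP(A−BK) = [32.7652 11.3565; 11.3565 5.4957]
tr(P') = 38.2609


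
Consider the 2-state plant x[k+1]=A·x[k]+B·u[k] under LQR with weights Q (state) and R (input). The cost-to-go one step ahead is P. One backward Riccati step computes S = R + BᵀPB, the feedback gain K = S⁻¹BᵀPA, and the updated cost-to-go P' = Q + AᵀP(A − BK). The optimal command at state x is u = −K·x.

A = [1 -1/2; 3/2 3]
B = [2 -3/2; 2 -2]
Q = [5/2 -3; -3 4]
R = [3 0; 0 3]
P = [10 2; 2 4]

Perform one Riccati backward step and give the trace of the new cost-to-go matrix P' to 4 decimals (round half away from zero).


BᵀP = [24.0000 12.0000; -19.0000 -11.0000]
S = R + BᵀPB = [3 0; 0 3] + [72.0000 -60.0000; -60.0000 50.5000] = [75.0000 -60.0000; -60.0000 53.5000]
BᵀPA = [42.0000 24.0000; -35.5000 -23.5000]
K = S⁻¹·BᵀPA = [0.2836 -0.3055; -0.3455 -0.7818]
A−BK = [-0.0855 -1.0618; 0.2418 2.0473]
AᵀP(A−BK) = [0.8236 2.5745; 2.5745 21.4582]
P' = Q + AᵀP(A−BK) = [3.3236 -0.4255; -0.4255 25.4582]
tr(P') = 28.7818

28.7818


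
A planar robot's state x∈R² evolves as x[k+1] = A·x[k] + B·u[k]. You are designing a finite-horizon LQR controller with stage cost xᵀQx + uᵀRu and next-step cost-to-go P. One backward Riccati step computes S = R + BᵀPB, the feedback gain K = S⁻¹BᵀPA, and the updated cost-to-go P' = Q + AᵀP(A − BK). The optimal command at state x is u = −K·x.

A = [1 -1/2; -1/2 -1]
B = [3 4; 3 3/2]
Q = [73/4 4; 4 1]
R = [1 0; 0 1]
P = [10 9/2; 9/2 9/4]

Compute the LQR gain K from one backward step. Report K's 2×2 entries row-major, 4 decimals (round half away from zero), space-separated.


BᵀP = [43.5000 20.2500; 46.7500 21.3750]
S = R + BᵀPB = [1 0; 0 1] + [191.2500 204.3750; 204.3750 219.0625] = [192.2500 204.3750; 204.3750 220.0625]
BᵀPA = [33.3750 -42.0000; 36.0625 -44.7500]
K = S⁻¹·BᵀPA = [-0.0478 -0.1800; 0.2082 -0.0361]
A−BK = [0.3104 0.1847; -0.6691 -0.4056]
AᵀP(A−BK) = [0.1472 0.0623; 0.0623 0.0708]
P' = Q + AᵀP(A−BK) = [18.3972 4.0623; 4.0623 1.0708]
tr(P') = 19.4680

-0.0478 -0.1800 0.2082 -0.0361


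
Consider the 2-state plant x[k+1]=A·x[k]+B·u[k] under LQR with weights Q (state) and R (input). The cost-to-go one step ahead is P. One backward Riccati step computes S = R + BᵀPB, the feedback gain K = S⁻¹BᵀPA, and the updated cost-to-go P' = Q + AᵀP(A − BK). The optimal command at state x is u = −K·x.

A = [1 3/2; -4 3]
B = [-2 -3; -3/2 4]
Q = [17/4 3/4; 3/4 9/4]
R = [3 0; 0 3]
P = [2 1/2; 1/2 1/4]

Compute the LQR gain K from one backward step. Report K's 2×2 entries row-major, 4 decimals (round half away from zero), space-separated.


BᵀP = [-4.7500 -1.3750; -4.0000 -0.5000]
S = R + BᵀPB = [3 0; 0 3] + [11.5625 8.7500; 8.7500 10.0000] = [14.5625 8.7500; 8.7500 13.0000]
BᵀPA = [0.7500 -11.2500; -2.0000 -7.5000]
K = S⁻¹·BᵀPA = [0.2417 -0.7151; -0.3165 -0.0956]
A−BK = [0.5338 -0.2170; -2.3714 2.3099]
AᵀP(A−BK) = [1.1857 -1.1549; -1.1549 2.4882]
P' = Q + AᵀP(A−BK) = [5.4357 -0.4049; -0.4049 4.7382]
tr(P') = 10.1739

0.2417 -0.7151 -0.3165 -0.0956


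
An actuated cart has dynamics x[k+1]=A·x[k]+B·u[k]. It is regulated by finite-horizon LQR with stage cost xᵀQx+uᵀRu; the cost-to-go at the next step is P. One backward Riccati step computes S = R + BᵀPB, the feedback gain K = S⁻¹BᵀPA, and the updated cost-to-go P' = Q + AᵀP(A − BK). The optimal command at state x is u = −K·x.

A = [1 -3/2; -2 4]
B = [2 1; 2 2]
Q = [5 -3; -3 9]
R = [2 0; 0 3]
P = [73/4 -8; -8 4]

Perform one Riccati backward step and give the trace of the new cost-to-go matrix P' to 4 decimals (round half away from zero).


BᵀP = [20.5000 -8.0000; 2.2500 0.0000]
S = R + BᵀPB = [2 0; 0 3] + [25.0000 4.5000; 4.5000 2.2500] = [27.0000 4.5000; 4.5000 5.2500]
BᵀPA = [36.5000 -62.7500; 2.2500 -3.3750]
K = S⁻¹·BᵀPA = [1.4938 -2.5864; -0.8519 1.5741]
A−BK = [-1.1358 2.0988; -3.2840 6.0247]
AᵀP(A−BK) = [13.6420 -24.5123; -24.5123 44.0772]
P' = Q + AᵀP(A−BK) = [18.6420 -27.5123; -27.5123 53.0772]
tr(P') = 71.7191

71.7191


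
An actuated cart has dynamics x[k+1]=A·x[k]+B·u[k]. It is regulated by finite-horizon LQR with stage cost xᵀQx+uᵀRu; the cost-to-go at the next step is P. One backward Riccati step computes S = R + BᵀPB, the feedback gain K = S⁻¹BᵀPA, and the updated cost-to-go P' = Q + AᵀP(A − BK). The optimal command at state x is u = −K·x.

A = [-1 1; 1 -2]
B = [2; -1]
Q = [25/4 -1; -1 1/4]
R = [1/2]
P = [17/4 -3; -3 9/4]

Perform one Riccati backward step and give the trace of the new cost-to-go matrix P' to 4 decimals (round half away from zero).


BᵀP = [11.5000 -8.2500]
S = R + BᵀPB = [1/2] + [31.2500] = [31.7500]
BᵀPA = [-19.7500 28.0000]
K = S⁻¹·BᵀPA = [-0.6220 0.8819]
A−BK = [0.2441 -0.7638; 0.3780 -1.1181]
AᵀP(A−BK) = [0.2146 -0.3327; -0.3327 0.5571]
P' = Q + AᵀP(A−BK) = [6.4646 -1.3327; -1.3327 0.8071]
tr(P') = 7.2717

7.2717


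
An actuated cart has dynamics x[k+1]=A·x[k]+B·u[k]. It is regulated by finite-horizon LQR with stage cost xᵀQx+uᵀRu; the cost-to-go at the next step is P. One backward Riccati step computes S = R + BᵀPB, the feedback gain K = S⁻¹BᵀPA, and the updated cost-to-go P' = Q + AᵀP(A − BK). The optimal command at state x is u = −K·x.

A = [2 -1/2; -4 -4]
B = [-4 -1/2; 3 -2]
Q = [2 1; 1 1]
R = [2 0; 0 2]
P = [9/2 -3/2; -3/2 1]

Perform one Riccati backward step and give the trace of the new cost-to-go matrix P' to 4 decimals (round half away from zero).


BᵀP = [-22.5000 9.0000; 0.7500 -1.2500]
S = R + BᵀPB = [2 0; 0 2] + [117.0000 -6.7500; -6.7500 2.1250] = [119.0000 -6.7500; -6.7500 4.1250]
BᵀPA = [-81.0000 -24.7500; 6.5000 4.6250]
K = S⁻¹·BᵀPA = [-0.6518 -0.1592; 0.5092 0.8608]
A−BK = [-0.3526 -0.7062; -1.0262 -1.8010]
AᵀP(A−BK) = [1.8953 2.0132; 2.0132 3.2048]
P' = Q + AᵀP(A−BK) = [3.8953 3.0132; 3.0132 4.2048]
tr(P') = 8.1001

8.1001


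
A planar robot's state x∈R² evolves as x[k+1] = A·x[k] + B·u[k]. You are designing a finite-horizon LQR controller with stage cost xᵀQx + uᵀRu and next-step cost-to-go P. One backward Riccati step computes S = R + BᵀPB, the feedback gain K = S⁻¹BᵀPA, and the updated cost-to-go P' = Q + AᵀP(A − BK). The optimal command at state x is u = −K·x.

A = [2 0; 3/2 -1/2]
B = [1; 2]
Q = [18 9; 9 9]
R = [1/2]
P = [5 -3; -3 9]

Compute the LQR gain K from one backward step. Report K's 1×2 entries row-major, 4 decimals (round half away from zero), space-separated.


0.6949 -0.2542

BᵀP = [-1.0000 15.0000]
S = R + BᵀPB = [1/2] + [29.0000] = [29.5000]
BᵀPA = [20.5000 -7.5000]
K = S⁻¹·BᵀPA = [0.6949 -0.2542]
A−BK = [1.3051 0.2542; 0.1102 0.0085]
AᵀP(A−BK) = [8.0042 1.4619; 1.4619 0.3432]
P' = Q + AᵀP(A−BK) = [26.0042 10.4619; 10.4619 9.3432]
tr(P') = 35.3475


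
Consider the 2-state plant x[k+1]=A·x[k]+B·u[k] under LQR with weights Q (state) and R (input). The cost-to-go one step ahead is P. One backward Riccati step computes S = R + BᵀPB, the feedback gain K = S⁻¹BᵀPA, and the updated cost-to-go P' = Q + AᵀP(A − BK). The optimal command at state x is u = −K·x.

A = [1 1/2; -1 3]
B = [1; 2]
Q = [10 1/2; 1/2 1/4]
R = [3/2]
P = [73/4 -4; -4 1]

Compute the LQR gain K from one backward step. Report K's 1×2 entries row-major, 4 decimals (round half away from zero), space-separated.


BᵀP = [10.2500 -2.0000]
S = R + BᵀPB = [3/2] + [6.2500] = [7.7500]
BᵀPA = [12.2500 -0.8750]
K = S⁻¹·BᵀPA = [1.5806 -0.1129]
A−BK = [-0.5806 0.6129; -4.1613 3.2258]
AᵀP(A−BK) = [7.8871 -2.4919; -2.4919 1.4637]
P' = Q + AᵀP(A−BK) = [17.8871 -1.9919; -1.9919 1.7137]
tr(P') = 19.6008

1.5806 -0.1129


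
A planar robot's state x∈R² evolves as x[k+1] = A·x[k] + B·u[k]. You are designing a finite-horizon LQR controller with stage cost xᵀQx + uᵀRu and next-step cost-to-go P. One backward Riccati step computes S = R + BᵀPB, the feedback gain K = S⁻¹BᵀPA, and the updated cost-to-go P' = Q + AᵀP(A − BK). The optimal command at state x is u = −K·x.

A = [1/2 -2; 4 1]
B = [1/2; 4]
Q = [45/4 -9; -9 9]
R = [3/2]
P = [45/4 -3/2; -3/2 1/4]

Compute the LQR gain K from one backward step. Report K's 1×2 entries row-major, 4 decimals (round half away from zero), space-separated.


0.3514 0.4324

BᵀP = [-0.3750 0.2500]
S = R + BᵀPB = [3/2] + [0.8125] = [2.3125]
BᵀPA = [0.8125 1.0000]
K = S⁻¹·BᵀPA = [0.3514 0.4324]
A−BK = [0.3243 -2.2162; 2.5946 -0.7297]
AᵀP(A−BK) = [0.5270 0.6486; 0.6486 50.8176]
P' = Q + AᵀP(A−BK) = [11.7770 -8.3514; -8.3514 59.8176]
tr(P') = 71.5946


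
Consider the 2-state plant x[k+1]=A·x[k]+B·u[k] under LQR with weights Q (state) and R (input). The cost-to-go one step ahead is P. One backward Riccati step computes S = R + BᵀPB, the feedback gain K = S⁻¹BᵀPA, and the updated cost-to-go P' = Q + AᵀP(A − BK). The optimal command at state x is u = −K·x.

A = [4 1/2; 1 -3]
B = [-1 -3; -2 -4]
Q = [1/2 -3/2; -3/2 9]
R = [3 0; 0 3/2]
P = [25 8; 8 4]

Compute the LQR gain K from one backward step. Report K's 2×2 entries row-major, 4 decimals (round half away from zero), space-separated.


0.3915 0.4899 -1.1217 -0.0520

BᵀP = [-41.0000 -16.0000; -107.0000 -40.0000]
S = R + BᵀPB = [3 0; 0 3/2] + [73.0000 187.0000; 187.0000 481.0000] = [76.0000 187.0000; 187.0000 482.5000]
BᵀPA = [-180.0000 27.5000; -468.0000 66.5000]
K = S⁻¹·BᵀPA = [0.3915 0.4899; -1.1217 -0.0520]
A−BK = [1.0265 0.8338; -2.7037 -2.2284]
AᵀP(A−BK) = [13.5238 9.8254; 9.8254 8.2388]
P' = Q + AᵀP(A−BK) = [14.0238 8.3254; 8.3254 17.2388]
tr(P') = 31.2626


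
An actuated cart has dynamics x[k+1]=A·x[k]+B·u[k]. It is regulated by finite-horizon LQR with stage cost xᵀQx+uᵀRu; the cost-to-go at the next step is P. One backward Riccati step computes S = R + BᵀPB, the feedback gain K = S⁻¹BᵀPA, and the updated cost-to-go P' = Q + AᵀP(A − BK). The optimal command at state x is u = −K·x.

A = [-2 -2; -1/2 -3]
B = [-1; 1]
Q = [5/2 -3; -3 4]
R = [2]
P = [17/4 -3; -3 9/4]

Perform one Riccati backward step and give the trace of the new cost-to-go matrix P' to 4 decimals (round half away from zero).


BᵀP = [-7.2500 5.2500]
S = R + BᵀPB = [2] + [12.5000] = [14.5000]
BᵀPA = [11.8750 -1.2500]
K = S⁻¹·BᵀPA = [0.8190 -0.0862]
A−BK = [-1.1810 -2.0862; -1.3190 -2.9138]
AᵀP(A−BK) = [1.8373 0.3987; 0.3987 1.1422]
P' = Q + AᵀP(A−BK) = [4.3373 -2.6013; -2.6013 5.1422]
tr(P') = 9.4795

9.4795


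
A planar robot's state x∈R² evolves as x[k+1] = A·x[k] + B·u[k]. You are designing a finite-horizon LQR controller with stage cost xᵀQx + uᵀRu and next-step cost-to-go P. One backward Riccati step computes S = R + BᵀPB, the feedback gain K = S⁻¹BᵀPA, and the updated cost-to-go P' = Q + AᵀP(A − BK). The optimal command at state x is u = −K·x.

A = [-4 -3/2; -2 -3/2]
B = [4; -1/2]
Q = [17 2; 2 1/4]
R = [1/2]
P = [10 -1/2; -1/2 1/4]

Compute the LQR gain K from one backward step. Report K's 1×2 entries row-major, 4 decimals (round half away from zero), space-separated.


BᵀP = [40.2500 -2.1250]
S = R + BᵀPB = [1/2] + [162.0625] = [162.5625]
BᵀPA = [-156.7500 -57.1875]
K = S⁻¹·BᵀPA = [-0.9642 -0.3518]
A−BK = [-0.1430 -0.0928; -2.4821 -1.6759]
AᵀP(A−BK) = [1.8547 1.1073; 1.1073 0.6946]
P' = Q + AᵀP(A−BK) = [18.8547 3.1073; 3.1073 0.9446]
tr(P') = 19.7993

-0.9642 -0.3518


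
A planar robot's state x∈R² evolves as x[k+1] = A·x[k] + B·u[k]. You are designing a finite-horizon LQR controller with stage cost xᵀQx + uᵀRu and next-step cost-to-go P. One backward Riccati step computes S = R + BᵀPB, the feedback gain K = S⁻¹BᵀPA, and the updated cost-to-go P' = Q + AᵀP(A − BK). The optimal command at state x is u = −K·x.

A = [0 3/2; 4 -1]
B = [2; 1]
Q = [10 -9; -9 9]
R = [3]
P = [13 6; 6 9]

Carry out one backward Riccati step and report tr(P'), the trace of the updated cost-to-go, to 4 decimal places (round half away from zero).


94.7841

BᵀP = [32.0000 21.0000]
S = R + BᵀPB = [3] + [85.0000] = [88.0000]
BᵀPA = [84.0000 27.0000]
K = S⁻¹·BᵀPA = [0.9545 0.3068]
A−BK = [-1.9091 0.8864; 3.0455 -1.3068]
AᵀP(A−BK) = [63.8182 -25.7727; -25.7727 11.9659]
P' = Q + AᵀP(A−BK) = [73.8182 -34.7727; -34.7727 20.9659]
tr(P') = 94.7841


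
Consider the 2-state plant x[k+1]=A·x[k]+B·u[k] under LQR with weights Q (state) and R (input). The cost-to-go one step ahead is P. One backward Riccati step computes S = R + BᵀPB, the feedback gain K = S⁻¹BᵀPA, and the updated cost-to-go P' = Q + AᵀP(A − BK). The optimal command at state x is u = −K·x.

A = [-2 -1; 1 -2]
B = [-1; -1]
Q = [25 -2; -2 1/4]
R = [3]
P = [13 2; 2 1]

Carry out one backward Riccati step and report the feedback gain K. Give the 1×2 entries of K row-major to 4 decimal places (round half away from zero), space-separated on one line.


1.2857 1.0000

BᵀP = [-15.0000 -3.0000]
S = R + BᵀPB = [3] + [18.0000] = [21.0000]
BᵀPA = [27.0000 21.0000]
K = S⁻¹·BᵀPA = [1.2857 1.0000]
A−BK = [-0.7143 0.0000; 2.2857 -1.0000]
AᵀP(A−BK) = [10.2857 3.0000; 3.0000 4.0000]
P' = Q + AᵀP(A−BK) = [35.2857 1.0000; 1.0000 4.2500]
tr(P') = 39.5357


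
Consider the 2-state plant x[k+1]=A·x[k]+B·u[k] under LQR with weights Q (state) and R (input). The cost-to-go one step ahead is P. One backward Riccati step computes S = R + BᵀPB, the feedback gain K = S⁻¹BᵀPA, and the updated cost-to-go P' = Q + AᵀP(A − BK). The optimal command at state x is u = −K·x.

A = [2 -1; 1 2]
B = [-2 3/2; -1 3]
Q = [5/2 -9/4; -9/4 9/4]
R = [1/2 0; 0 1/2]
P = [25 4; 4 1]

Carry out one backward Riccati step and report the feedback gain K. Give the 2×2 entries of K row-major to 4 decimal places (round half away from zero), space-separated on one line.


-0.8255 0.8950 0.1852 0.6404

BᵀP = [-54.0000 -9.0000; 49.5000 9.0000]
S = R + BᵀPB = [1/2 0; 0 1/2] + [117.0000 -108.0000; -108.0000 101.2500] = [117.5000 -108.0000; -108.0000 101.7500]
BᵀPA = [-117.0000 36.0000; 108.0000 -31.5000]
K = S⁻¹·BᵀPA = [-0.8255 0.8950; 0.1852 0.6404]
A−BK = [0.0712 -0.1706; -0.3811 0.9739]
AᵀP(A−BK) = [0.4128 -0.4475; -0.4475 0.9524]
P' = Q + AᵀP(A−BK) = [2.9128 -2.6975; -2.6975 3.2024]
tr(P') = 6.1152


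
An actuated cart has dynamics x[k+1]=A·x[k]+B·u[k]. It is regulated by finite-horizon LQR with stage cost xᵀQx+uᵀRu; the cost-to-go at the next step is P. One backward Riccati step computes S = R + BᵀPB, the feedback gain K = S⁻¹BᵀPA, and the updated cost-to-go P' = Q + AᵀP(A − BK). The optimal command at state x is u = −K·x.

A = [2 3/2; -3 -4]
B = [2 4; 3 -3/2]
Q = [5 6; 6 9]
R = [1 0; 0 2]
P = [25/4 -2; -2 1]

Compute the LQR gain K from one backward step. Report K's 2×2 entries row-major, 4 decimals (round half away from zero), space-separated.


BᵀP = [6.5000 -1.0000; 28.0000 -9.5000]
S = R + BᵀPB = [1 0; 0 2] + [10.0000 27.5000; 27.5000 126.2500] = [11.0000 27.5000; 27.5000 128.2500]
BᵀPA = [16.0000 13.7500; 84.5000 80.0000]
K = S⁻¹·BᵀPA = [-0.4152 -0.6670; 0.7479 0.7668]
A−BK = [-0.1612 -0.2332; -0.6325 -0.8487]
AᵀP(A−BK) = [1.4458 1.6271; 1.6271 1.8894]
P' = Q + AᵀP(A−BK) = [6.4458 7.6271; 7.6271 10.8894]
tr(P') = 17.3352

-0.4152 -0.6670 0.7479 0.7668


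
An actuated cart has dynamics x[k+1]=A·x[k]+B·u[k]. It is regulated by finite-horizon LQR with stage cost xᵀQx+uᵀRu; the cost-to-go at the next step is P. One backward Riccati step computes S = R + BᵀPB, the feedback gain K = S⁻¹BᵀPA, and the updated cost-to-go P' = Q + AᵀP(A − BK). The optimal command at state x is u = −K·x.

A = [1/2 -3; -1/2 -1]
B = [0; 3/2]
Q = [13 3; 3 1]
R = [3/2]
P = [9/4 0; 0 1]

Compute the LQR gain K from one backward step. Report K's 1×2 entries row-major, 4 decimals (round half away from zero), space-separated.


-0.2000 -0.4000

BᵀP = [0.0000 1.5000]
S = R + BᵀPB = [3/2] + [2.2500] = [3.7500]
BᵀPA = [-0.7500 -1.5000]
K = S⁻¹·BᵀPA = [-0.2000 -0.4000]
A−BK = [0.5000 -3.0000; -0.2000 -0.4000]
AᵀP(A−BK) = [0.6625 -3.1750; -3.1750 20.6500]
P' = Q + AᵀP(A−BK) = [13.6625 -0.1750; -0.1750 21.6500]
tr(P') = 35.3125


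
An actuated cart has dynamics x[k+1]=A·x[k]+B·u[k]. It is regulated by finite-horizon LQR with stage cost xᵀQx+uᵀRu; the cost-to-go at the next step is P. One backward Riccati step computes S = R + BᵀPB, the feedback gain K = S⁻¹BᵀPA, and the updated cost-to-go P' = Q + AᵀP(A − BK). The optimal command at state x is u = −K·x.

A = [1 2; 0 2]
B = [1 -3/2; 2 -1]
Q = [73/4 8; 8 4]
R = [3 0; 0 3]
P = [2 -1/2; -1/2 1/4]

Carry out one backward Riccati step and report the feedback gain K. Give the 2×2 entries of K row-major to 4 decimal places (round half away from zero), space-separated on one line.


BᵀP = [1.0000 0.0000; -2.5000 0.5000]
S = R + BᵀPB = [3 0; 0 3] + [1.0000 -1.5000; -1.5000 3.2500] = [4.0000 -1.5000; -1.5000 6.2500]
BᵀPA = [1.0000 2.0000; -2.5000 -4.0000]
K = S⁻¹·BᵀPA = [0.1099 0.2857; -0.3736 -0.5714]
A−BK = [0.3297 0.8571; -0.5934 0.8571]
AᵀP(A−BK) = [0.9560 1.2857; 1.2857 2.1429]
P' = Q + AᵀP(A−BK) = [19.2060 9.2857; 9.2857 6.1429]
tr(P') = 25.3489

0.1099 0.2857 -0.3736 -0.5714


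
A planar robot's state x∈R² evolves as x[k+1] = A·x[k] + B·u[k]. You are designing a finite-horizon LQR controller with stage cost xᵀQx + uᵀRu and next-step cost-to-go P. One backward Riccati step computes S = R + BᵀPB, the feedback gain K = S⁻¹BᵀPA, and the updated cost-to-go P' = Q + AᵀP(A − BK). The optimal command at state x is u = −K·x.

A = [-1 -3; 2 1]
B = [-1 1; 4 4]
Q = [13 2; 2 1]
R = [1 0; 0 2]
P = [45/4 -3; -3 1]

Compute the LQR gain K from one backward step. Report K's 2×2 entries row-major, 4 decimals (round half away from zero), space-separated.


BᵀP = [-23.2500 7.0000; -0.7500 1.0000]
S = R + BᵀPB = [1 0; 0 2] + [51.2500 4.7500; 4.7500 3.2500] = [52.2500 4.7500; 4.7500 5.2500]
BᵀPA = [37.2500 76.7500; 2.7500 3.2500]
K = S⁻¹·BᵀPA = [0.7249 1.5392; -0.1321 -0.7736]
A−BK = [-0.1430 -0.6872; -0.3714 -2.0626]
AᵀP(A−BK) = [0.6097 1.5412; 1.5412 4.6286]
P' = Q + AᵀP(A−BK) = [13.6097 3.5412; 3.5412 5.6286]
tr(P') = 19.2383

0.7249 1.5392 -0.1321 -0.7736


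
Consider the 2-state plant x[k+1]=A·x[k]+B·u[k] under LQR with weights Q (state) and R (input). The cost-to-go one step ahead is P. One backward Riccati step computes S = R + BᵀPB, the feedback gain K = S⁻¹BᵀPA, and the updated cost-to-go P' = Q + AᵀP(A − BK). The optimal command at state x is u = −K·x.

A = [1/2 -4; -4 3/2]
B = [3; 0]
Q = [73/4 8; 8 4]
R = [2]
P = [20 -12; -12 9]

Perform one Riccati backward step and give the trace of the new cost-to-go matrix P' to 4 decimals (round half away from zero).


BᵀP = [60.0000 -36.0000]
S = R + BᵀPB = [2] + [180.0000] = [182.0000]
BᵀPA = [174.0000 -294.0000]
K = S⁻¹·BᵀPA = [0.9560 -1.6154]
A−BK = [-2.3681 0.8462; -4.0000 1.5000]
AᵀP(A−BK) = [30.6484 -13.9231; -13.9231 9.3269]
P' = Q + AᵀP(A−BK) = [48.8984 -5.9231; -5.9231 13.3269]
tr(P') = 62.2253

62.2253


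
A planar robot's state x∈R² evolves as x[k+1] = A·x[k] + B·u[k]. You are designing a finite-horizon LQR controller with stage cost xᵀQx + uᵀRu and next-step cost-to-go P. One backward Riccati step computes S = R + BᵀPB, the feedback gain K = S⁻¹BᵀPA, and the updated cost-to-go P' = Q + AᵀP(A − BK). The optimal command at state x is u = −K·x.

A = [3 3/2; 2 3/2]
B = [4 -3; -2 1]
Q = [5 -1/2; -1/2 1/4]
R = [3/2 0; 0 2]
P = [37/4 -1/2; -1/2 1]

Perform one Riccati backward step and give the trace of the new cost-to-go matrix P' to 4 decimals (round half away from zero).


19.2774

BᵀP = [38.0000 -4.0000; -28.2500 2.5000]
S = R + BᵀPB = [3/2 0; 0 2] + [160.0000 -118.0000; -118.0000 87.2500] = [161.5000 -118.0000; -118.0000 89.2500]
BᵀPA = [106.0000 51.0000; -79.7500 -38.6250]
K = S⁻¹·BᵀPA = [0.1021 -0.0122; -0.7586 -0.4490]
A−BK = [0.3159 0.2021; 2.9627 1.9245]
AᵀP(A−BK) = [9.9316 6.3682; 6.3682 4.0958]
P' = Q + AᵀP(A−BK) = [14.9316 5.8682; 5.8682 4.3458]
tr(P') = 19.2774


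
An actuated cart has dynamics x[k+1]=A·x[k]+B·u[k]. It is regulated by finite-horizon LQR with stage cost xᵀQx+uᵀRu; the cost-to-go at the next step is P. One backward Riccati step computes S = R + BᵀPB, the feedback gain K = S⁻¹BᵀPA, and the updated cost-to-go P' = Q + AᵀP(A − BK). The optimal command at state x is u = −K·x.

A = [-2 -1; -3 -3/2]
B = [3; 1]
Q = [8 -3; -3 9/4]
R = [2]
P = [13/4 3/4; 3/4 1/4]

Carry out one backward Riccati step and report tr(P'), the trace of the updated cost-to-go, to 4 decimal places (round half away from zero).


BᵀP = [10.5000 2.5000]
S = R + BᵀPB = [2] + [34.0000] = [36.0000]
BᵀPA = [-28.5000 -14.2500]
K = S⁻¹·BᵀPA = [-0.7917 -0.3958]
A−BK = [0.3750 0.1875; -2.2083 -1.1042]
AᵀP(A−BK) = [1.6875 0.8438; 0.8438 0.4219]
P' = Q + AᵀP(A−BK) = [9.6875 -2.1563; -2.1563 2.6719]
tr(P') = 12.3594

12.3594


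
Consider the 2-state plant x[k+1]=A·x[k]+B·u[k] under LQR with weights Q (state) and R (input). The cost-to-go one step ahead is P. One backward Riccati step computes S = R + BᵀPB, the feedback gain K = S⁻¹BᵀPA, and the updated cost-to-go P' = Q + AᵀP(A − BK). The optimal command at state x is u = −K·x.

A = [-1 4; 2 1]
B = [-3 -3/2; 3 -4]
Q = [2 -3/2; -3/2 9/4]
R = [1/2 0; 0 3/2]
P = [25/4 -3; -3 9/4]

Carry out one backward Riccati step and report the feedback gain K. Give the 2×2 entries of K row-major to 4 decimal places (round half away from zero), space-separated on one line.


BᵀP = [-27.7500 15.7500; 2.6250 -4.5000]
S = R + BᵀPB = [1/2 0; 0 3/2] + [130.5000 -21.3750; -21.3750 14.0625] = [131.0000 -21.3750; -21.3750 15.5625]
BᵀPA = [59.2500 -95.2500; -11.6250 6.0000]
K = S⁻¹·BᵀPA = [0.4258 -0.8560; -0.1621 -0.7902]
A−BK = [0.0344 0.2466; 0.0741 0.4072]
AᵀP(A−BK) = [0.1345 0.0339; 0.0339 1.4537]
P' = Q + AᵀP(A−BK) = [2.1345 -1.4661; -1.4661 3.7037]
tr(P') = 5.8383

0.4258 -0.8560 -0.1621 -0.7902


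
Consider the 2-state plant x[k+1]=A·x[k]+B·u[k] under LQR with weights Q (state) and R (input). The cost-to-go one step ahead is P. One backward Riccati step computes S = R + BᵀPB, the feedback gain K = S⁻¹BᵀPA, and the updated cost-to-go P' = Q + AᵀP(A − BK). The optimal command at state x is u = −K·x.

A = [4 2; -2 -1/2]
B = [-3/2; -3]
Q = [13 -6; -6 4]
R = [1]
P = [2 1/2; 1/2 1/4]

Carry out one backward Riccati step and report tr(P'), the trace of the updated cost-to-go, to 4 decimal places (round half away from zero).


25.1390

BᵀP = [-4.5000 -1.5000]
S = R + BᵀPB = [1] + [11.2500] = [12.2500]
BᵀPA = [-15.0000 -8.2500]
K = S⁻¹·BᵀPA = [-1.2245 -0.6735]
A−BK = [2.1633 0.9898; -5.6735 -2.5204]
AᵀP(A−BK) = [6.6327 3.1480; 3.1480 1.5064]
P' = Q + AᵀP(A−BK) = [19.6327 -2.8520; -2.8520 5.5064]
tr(P') = 25.1390


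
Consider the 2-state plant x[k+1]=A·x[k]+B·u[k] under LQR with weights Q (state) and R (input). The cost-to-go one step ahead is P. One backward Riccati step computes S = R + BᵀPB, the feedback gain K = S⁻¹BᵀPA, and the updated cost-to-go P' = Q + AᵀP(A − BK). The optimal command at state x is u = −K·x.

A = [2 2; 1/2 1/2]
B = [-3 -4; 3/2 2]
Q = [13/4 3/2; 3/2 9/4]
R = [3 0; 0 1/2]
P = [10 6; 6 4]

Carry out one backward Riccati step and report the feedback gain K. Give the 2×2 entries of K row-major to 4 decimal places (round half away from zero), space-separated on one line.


-0.0909 -0.0909 -0.7273 -0.7273

BᵀP = [-21.0000 -12.0000; -28.0000 -16.0000]
S = R + BᵀPB = [3 0; 0 1/2] + [45.0000 60.0000; 60.0000 80.0000] = [48.0000 60.0000; 60.0000 80.5000]
BᵀPA = [-48.0000 -48.0000; -64.0000 -64.0000]
K = S⁻¹·BᵀPA = [-0.0909 -0.0909; -0.7273 -0.7273]
A−BK = [-1.1818 -1.1818; 2.0909 2.0909]
AᵀP(A−BK) = [2.0909 2.0909; 2.0909 2.0909]
P' = Q + AᵀP(A−BK) = [5.3409 3.5909; 3.5909 4.3409]
tr(P') = 9.6818


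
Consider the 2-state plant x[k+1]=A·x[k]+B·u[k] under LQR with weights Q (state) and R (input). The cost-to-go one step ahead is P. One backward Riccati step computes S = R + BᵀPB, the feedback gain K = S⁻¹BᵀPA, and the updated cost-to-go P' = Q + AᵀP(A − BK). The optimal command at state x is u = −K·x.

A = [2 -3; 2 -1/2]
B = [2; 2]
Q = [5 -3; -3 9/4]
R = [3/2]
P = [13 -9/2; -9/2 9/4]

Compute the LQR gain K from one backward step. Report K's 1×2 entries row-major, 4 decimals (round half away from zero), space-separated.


0.9434 -1.8396

BᵀP = [17.0000 -4.5000]
S = R + BᵀPB = [3/2] + [25.0000] = [26.5000]
BᵀPA = [25.0000 -48.7500]
K = S⁻¹·BᵀPA = [0.9434 -1.8396]
A−BK = [0.1132 0.6792; 0.1132 3.1792]
AᵀP(A−BK) = [1.4151 -2.7594; -2.7594 14.3809]
P' = Q + AᵀP(A−BK) = [6.4151 -5.7594; -5.7594 16.6309]
tr(P') = 23.0460


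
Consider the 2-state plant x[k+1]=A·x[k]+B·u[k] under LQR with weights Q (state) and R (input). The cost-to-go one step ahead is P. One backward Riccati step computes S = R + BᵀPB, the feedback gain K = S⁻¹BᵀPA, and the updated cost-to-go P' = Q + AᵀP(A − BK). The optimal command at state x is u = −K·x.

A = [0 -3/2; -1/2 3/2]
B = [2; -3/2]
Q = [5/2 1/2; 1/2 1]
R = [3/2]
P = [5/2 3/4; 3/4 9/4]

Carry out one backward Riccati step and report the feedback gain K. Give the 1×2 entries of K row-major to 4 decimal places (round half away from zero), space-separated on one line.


BᵀP = [3.8750 -1.8750]
S = R + BᵀPB = [3/2] + [10.5625] = [12.0625]
BᵀPA = [0.9375 -8.6250]
K = S⁻¹·BᵀPA = [0.0777 -0.7150]
A−BK = [-0.1554 -0.0699; -0.3834 0.4275]
AᵀP(A−BK) = [0.4896 -0.4547; -0.4547 1.1454]
P' = Q + AᵀP(A−BK) = [2.9896 0.0453; 0.0453 2.1454]
tr(P') = 5.1350

0.0777 -0.7150


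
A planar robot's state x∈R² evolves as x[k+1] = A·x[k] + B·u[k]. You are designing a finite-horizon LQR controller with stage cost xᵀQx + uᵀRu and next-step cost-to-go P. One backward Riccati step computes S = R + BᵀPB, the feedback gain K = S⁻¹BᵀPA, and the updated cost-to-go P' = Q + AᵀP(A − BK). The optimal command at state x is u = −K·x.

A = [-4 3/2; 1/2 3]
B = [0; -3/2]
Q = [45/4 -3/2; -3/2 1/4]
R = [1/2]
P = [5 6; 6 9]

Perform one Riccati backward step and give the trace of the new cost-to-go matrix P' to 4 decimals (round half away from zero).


BᵀP = [-9.0000 -13.5000]
S = R + BᵀPB = [1/2] + [20.2500] = [20.7500]
BᵀPA = [29.2500 -54.0000]
K = S⁻¹·BᵀPA = [1.4096 -2.6024]
A−BK = [-4.0000 1.5000; 2.6145 -0.9036]
AᵀP(A−BK) = [17.0181 -7.8795; -7.8795 5.7199]
P' = Q + AᵀP(A−BK) = [28.2681 -9.3795; -9.3795 5.9699]
tr(P') = 34.2380

34.2380


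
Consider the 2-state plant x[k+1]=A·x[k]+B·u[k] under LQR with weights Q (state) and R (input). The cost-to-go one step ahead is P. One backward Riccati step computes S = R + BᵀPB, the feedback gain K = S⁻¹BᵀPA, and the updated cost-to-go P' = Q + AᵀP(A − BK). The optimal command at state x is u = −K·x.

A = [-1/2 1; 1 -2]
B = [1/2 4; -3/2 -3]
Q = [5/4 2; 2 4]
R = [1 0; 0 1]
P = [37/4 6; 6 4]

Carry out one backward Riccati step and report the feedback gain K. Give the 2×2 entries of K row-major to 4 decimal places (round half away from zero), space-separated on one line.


-0.1898 0.3795 0.0216 -0.0433

BᵀP = [-4.3750 -3.0000; 19.0000 12.0000]
S = R + BᵀPB = [1 0; 0 1] + [2.3125 -8.5000; -8.5000 40.0000] = [3.3125 -8.5000; -8.5000 41.0000]
BᵀPA = [-0.8125 1.6250; 2.5000 -5.0000]
K = S⁻¹·BᵀPA = [-0.1898 0.3795; 0.0216 -0.0433]
A−BK = [-0.4916 0.9833; 0.7802 -1.5605]
AᵀP(A−BK) = [0.1042 -0.2085; -0.2085 0.4169]
P' = Q + AᵀP(A−BK) = [1.3542 1.7915; 1.7915 4.4169]
tr(P') = 5.7711


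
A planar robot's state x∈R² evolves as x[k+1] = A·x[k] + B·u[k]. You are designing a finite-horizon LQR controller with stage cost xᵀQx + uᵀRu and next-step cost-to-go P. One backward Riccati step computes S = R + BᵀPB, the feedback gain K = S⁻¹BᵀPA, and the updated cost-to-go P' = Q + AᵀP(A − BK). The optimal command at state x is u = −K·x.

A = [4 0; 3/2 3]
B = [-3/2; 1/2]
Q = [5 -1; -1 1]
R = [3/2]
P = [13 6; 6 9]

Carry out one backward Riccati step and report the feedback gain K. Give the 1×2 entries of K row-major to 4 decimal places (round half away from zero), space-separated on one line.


-3.0313 -0.5625

BᵀP = [-16.5000 -4.5000]
S = R + BᵀPB = [3/2] + [22.5000] = [24.0000]
BᵀPA = [-72.7500 -13.5000]
K = S⁻¹·BᵀPA = [-3.0313 -0.5625]
A−BK = [-0.5469 -0.8438; 3.0156 3.2813]
AᵀP(A−BK) = [79.7266 71.5781; 71.5781 73.4063]
P' = Q + AᵀP(A−BK) = [84.7266 70.5781; 70.5781 74.4063]
tr(P') = 159.1328


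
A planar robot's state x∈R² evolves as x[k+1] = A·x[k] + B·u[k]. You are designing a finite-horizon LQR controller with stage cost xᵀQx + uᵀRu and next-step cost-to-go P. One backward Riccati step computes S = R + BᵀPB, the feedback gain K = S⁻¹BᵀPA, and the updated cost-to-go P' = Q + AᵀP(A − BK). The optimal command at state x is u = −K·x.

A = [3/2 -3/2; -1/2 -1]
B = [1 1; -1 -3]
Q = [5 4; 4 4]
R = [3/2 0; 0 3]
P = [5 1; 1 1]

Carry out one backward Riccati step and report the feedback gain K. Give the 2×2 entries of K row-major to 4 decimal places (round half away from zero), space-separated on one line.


1.1236 -1.3933 -0.0449 0.4157

BᵀP = [4.0000 0.0000; 2.0000 -2.0000]
S = R + BᵀPB = [3/2 0; 0 3] + [4.0000 4.0000; 4.0000 8.0000] = [5.5000 4.0000; 4.0000 11.0000]
BᵀPA = [6.0000 -6.0000; 4.0000 -1.0000]
K = S⁻¹·BᵀPA = [1.1236 -1.3933; -0.0449 0.4157]
A−BK = [0.4213 -0.5225; 0.4888 -1.1461]
AᵀP(A−BK) = [3.4382 -4.8034; -4.8034 7.3062]
P' = Q + AᵀP(A−BK) = [8.4382 -0.8034; -0.8034 11.3062]
tr(P') = 19.7444


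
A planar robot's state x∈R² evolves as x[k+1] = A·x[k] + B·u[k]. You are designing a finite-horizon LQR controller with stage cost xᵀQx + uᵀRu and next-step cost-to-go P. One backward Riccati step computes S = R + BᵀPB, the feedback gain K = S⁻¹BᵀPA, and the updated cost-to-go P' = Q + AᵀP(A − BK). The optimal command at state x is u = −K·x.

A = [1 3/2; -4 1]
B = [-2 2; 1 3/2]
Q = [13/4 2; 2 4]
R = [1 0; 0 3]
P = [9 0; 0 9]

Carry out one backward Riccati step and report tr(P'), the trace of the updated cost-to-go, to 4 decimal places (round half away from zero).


17.4993

BᵀP = [-18.0000 9.0000; 18.0000 13.5000]
S = R + BᵀPB = [1 0; 0 3] + [45.0000 -22.5000; -22.5000 56.2500] = [46.0000 -22.5000; -22.5000 59.2500]
BᵀPA = [-54.0000 -18.0000; -36.0000 40.5000]
K = S⁻¹·BᵀPA = [-1.8067 -0.0700; -1.2937 0.6570]
A−BK = [-0.0260 0.0461; -0.2528 0.0845]
AᵀP(A−BK) = [8.8662 -2.6264; -2.6264 1.3832]
P' = Q + AᵀP(A−BK) = [12.1162 -0.6264; -0.6264 5.3832]
tr(P') = 17.4993
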